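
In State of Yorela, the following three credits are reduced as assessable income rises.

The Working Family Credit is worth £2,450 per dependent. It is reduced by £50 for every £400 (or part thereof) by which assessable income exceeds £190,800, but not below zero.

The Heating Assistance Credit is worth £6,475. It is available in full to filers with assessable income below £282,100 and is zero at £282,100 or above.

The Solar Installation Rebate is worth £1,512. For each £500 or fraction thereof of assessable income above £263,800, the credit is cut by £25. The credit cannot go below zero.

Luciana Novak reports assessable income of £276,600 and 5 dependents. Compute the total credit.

Working Family Credit: base = 5 × £2,450 = £12,250. income exceeds £190,800 by £85,800, which is 215 full-or-partial £400 increments; reduction = 215 × £50 = £10,750, leaving £1,500.
Heating Assistance Credit: £276,600 is below the £282,100 cutoff, so the full £6,475 applies.
Solar Installation Rebate: income exceeds £263,800 by £12,800, which is 26 full-or-partial £500 increments; reduction = 26 × £25 = £650, leaving £862.
Total: £1,500 + £6,475 + £862 = £8,837.

£8,837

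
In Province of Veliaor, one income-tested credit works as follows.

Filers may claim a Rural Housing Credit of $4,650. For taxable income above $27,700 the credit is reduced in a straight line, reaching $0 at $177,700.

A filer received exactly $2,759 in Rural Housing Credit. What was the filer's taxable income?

$2,759 is 2,759/4,650 of the full $4,650, so 1,891/4,650 of the $150,000 range has been used: income = $27,700 + $150,000 × 1,891/4,650 = $88,700.

$88,700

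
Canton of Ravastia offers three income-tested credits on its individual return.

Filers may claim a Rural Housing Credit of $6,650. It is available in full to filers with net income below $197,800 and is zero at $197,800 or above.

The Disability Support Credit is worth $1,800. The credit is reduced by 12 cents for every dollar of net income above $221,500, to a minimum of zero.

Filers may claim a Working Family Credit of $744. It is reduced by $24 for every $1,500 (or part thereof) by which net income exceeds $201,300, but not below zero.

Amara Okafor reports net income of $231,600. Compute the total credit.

Rural Housing Credit: $231,600 meets or exceeds the $197,800 cutoff, so the credit is $0.
Disability Support Credit: 12% of the $10,100 excess over $221,500 is $1,212; credit = $1,800 − $1,212 = $588.
Working Family Credit: income exceeds $201,300 by $30,300, which is 21 full-or-partial $1,500 increments; reduction = 21 × $24 = $504, leaving $240.
Total: $0 + $588 + $240 = $828.

$828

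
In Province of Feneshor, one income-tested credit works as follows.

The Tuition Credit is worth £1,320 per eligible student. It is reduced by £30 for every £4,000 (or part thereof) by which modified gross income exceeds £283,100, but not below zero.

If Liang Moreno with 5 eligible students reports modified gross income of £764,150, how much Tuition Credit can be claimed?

£2,970

Tuition Credit: base = 5 × £1,320 = £6,600. income exceeds £283,100 by £481,050, which is 121 full-or-partial £4,000 increments; reduction = 121 × £30 = £3,630, leaving £2,970.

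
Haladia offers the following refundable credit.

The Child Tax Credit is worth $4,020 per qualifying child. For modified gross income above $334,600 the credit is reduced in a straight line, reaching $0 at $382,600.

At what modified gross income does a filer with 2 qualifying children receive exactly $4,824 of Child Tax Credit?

$353,800

Full credit = 2 × $4,020 = $8,040.
$4,824 is 4,824/8,040 of the full $8,040, so 3,216/8,040 of the $48,000 range has been used: income = $334,600 + $48,000 × 3,216/8,040 = $353,800.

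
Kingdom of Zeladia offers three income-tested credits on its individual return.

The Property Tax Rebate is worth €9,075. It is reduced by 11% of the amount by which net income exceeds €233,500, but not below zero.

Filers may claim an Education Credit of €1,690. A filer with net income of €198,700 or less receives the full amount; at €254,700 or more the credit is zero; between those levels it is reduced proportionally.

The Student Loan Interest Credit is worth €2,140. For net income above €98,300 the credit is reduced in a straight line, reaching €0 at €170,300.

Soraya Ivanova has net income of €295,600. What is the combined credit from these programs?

€2,244

Property Tax Rebate: 11% of the €62,100 excess over €233,500 is €6,831; credit = €9,075 − €6,831 = €2,244.
Education Credit: €295,600 is at or above €254,700, so the credit is €0.
Student Loan Interest Credit: €295,600 is at or above €170,300, so the credit is €0.
Total: €2,244 + €0 + €0 = €2,244.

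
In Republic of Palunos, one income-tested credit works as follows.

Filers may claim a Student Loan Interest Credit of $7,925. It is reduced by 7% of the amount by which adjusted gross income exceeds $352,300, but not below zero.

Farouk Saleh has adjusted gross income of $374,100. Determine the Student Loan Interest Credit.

Student Loan Interest Credit: 7% of the $21,800 excess over $352,300 is $1,526; credit = $7,925 − $1,526 = $6,399.

$6,399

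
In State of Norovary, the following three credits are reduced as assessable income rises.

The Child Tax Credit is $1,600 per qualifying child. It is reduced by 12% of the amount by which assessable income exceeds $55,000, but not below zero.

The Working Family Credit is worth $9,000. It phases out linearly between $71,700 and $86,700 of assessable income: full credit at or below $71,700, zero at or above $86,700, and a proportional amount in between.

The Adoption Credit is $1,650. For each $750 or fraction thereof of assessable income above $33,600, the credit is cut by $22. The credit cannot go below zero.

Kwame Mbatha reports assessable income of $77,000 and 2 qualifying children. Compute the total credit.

Child Tax Credit: base = 2 × $1,600 = $3,200. 12% of the $22,000 excess over $55,000 is $2,640; credit = $3,200 − $2,640 = $560.
Working Family Credit: $77,000 is $5,300 into a $15,000 phase-out range, leaving 9,700/15,000 of the credit: $9,000 × 9,700/15,000 = $5,820.
Adoption Credit: income exceeds $33,600 by $43,400, which is 58 full-or-partial $750 increments; reduction = 58 × $22 = $1,276, leaving $374.
Total: $560 + $5,820 + $374 = $6,754.

$6,754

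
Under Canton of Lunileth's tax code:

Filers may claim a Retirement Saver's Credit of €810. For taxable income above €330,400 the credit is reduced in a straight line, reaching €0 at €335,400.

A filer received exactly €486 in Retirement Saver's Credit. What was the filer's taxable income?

€332,400

€486 is 486/810 of the full €810, so 324/810 of the €5,000 range has been used: income = €330,400 + €5,000 × 324/810 = €332,400.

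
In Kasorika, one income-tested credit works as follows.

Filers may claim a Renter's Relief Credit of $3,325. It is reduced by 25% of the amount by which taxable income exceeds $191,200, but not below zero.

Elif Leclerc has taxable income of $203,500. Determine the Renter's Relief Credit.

Renter's Relief Credit: 25% of the $12,300 excess over $191,200 is $3,075; credit = $3,325 − $3,075 = $250.

$250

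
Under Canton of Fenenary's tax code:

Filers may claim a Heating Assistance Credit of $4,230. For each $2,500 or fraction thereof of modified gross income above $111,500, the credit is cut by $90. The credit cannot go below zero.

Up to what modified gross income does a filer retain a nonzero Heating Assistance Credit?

After 46 increments the reduction is 46 × $90 = $4,140, leaving $90; one more increment wipes it out. Increment 46 ends at excess 46 × $2,500 = $115,000, so the highest qualifying income is $111,500 + $115,000 = $226,500.

$226,500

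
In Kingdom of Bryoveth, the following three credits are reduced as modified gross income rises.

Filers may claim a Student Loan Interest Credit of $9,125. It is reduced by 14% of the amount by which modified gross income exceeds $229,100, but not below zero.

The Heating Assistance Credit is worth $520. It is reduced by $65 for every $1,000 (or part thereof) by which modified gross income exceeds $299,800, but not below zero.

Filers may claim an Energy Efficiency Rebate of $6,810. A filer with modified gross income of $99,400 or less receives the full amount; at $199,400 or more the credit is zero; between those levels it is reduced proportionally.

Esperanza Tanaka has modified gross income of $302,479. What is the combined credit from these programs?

$325

Student Loan Interest Credit: 14% of the $73,379 excess over $229,100 is $10,273.06 ≥ base, so the credit is $0.
Heating Assistance Credit: income exceeds $299,800 by $2,679, which is 3 full-or-partial $1,000 increments; reduction = 3 × $65 = $195, leaving $325.
Energy Efficiency Rebate: $302,479 is at or above $199,400, so the credit is $0.
Total: $0 + $325 + $0 = $325.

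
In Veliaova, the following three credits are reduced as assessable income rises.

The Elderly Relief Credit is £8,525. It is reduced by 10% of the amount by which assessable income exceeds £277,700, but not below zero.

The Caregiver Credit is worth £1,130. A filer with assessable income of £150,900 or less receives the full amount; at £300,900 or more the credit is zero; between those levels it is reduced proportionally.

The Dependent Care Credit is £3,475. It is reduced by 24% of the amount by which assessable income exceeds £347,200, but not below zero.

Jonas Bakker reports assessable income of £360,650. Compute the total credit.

Elderly Relief Credit: 10% of the £82,950 excess over £277,700 is £8,295; credit = £8,525 − £8,295 = £230.
Caregiver Credit: £360,650 is at or above £300,900, so the credit is £0.
Dependent Care Credit: 24% of the £13,450 excess over £347,200 is £3,228; credit = £3,475 − £3,228 = £247.
Total: £230 + £0 + £247 = £477.

£477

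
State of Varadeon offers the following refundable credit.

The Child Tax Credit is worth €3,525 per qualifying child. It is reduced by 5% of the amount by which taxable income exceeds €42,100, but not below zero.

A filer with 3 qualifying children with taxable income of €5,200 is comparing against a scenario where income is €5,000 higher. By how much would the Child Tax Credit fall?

€0

At €5,200 — base = 3 × €3,525 = €10,575. €5,200 is at or below the €42,100 threshold, so the full €10,575 applies.
At €10,200 — base = 3 × €3,525 = €10,575. €10,200 is at or below the €42,100 threshold, so the full €10,575 applies.
Lost: €10,575 − €10,575 = €0.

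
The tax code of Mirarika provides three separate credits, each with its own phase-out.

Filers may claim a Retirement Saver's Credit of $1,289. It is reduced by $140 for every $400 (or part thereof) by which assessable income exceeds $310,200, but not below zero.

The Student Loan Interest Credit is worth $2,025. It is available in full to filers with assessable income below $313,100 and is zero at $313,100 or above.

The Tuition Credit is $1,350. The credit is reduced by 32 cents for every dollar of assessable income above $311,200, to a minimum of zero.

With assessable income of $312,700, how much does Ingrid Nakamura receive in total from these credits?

Retirement Saver's Credit: income exceeds $310,200 by $2,500, which is 7 full-or-partial $400 increments; reduction = 7 × $140 = $980, leaving $309.
Student Loan Interest Credit: $312,700 is below the $313,100 cutoff, so the full $2,025 applies.
Tuition Credit: 32% of the $1,500 excess over $311,200 is $480; credit = $1,350 − $480 = $870.
Total: $309 + $2,025 + $870 = $3,204.

$3,204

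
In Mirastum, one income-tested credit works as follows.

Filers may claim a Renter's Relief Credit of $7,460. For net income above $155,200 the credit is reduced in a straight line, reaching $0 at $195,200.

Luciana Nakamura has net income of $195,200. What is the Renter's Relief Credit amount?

$0

Renter's Relief Credit: $195,200 is at or above $195,200, so the credit is $0.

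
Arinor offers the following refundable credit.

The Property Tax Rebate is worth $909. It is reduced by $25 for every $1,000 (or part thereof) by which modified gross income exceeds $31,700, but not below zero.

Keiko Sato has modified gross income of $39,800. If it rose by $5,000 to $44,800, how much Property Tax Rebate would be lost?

$125

At $39,800 — income exceeds $31,700 by $8,100, which is 9 full-or-partial $1,000 increments; reduction = 9 × $25 = $225, leaving $684.
At $44,800 — income exceeds $31,700 by $13,100, which is 14 full-or-partial $1,000 increments; reduction = 14 × $25 = $350, leaving $559.
Lost: $684 − $559 = $125.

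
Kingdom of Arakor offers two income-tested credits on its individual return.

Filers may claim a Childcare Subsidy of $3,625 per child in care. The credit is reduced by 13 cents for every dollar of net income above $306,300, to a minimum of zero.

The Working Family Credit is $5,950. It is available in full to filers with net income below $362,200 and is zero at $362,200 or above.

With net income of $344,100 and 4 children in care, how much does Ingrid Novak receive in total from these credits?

$15,536

Childcare Subsidy: base = 4 × $3,625 = $14,500. 13% of the $37,800 excess over $306,300 is $4,914; credit = $14,500 − $4,914 = $9,586.
Working Family Credit: $344,100 is below the $362,200 cutoff, so the full $5,950 applies.
Total: $9,586 + $5,950 = $15,536.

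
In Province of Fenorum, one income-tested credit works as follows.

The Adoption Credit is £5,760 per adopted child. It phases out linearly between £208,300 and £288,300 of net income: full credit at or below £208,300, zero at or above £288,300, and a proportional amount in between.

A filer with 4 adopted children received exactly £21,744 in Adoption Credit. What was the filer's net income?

£212,800

Full credit = 4 × £5,760 = £23,040.
£21,744 is 21,744/23,040 of the full £23,040, so 1,296/23,040 of the £80,000 range has been used: income = £208,300 + £80,000 × 1,296/23,040 = £212,800.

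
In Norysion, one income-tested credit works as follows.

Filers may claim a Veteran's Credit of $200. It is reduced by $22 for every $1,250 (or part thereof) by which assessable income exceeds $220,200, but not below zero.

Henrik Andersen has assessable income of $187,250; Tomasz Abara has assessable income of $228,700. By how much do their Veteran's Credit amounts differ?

$154

Henrik ($187,250): Veteran's Credit: $187,250 is at or below the $220,200 threshold, so the full $200 applies.
Tomasz ($228,700): Veteran's Credit: income exceeds $220,200 by $8,500, which is 7 full-or-partial $1,250 increments; reduction = 7 × $22 = $154, leaving $46.
Difference: |$200 − $46| = $154.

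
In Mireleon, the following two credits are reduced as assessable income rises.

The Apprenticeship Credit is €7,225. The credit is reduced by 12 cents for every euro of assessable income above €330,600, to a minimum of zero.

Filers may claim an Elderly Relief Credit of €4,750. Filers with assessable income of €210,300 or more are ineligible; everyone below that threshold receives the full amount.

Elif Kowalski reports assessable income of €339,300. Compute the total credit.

€6,181

Apprenticeship Credit: 12% of the €8,700 excess over €330,600 is €1,044; credit = €7,225 − €1,044 = €6,181.
Elderly Relief Credit: €339,300 meets or exceeds the €210,300 cutoff, so the credit is €0.
Total: €6,181 + €0 = €6,181.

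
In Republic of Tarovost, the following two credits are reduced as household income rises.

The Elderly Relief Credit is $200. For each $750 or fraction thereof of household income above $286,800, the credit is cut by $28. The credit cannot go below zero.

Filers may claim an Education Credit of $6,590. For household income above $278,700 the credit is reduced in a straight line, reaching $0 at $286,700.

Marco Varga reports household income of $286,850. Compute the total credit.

$172

Elderly Relief Credit: income exceeds $286,800 by $50, which is 1 full-or-partial $750 increment; reduction = 1 × $28 = $28, leaving $172.
Education Credit: $286,850 is at or above $286,700, so the credit is $0.
Total: $172 + $0 = $172.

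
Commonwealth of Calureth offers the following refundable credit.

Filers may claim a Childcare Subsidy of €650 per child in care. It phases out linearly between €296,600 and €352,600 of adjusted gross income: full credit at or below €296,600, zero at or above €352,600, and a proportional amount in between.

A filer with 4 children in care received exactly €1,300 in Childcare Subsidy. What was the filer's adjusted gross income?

€324,600

Full credit = 4 × €650 = €2,600.
€1,300 is 1,300/2,600 of the full €2,600, so 1,300/2,600 of the €56,000 range has been used: income = €296,600 + €56,000 × 1,300/2,600 = €324,600.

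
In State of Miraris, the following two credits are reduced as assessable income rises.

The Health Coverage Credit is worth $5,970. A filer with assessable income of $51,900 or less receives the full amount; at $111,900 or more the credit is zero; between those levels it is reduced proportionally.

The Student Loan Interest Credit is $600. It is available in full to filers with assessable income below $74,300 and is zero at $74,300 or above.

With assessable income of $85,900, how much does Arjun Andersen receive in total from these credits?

Health Coverage Credit: $85,900 is $34,000 into a $60,000 phase-out range, leaving 26,000/60,000 of the credit: $5,970 × 26,000/60,000 = $2,587.
Student Loan Interest Credit: $85,900 meets or exceeds the $74,300 cutoff, so the credit is $0.
Total: $2,587 + $0 = $2,587.

$2,587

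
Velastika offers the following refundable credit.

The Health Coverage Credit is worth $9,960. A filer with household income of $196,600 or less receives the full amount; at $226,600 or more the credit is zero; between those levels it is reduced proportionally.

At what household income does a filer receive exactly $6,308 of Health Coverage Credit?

$6,308 is 6,308/9,960 of the full $9,960, so 3,652/9,960 of the $30,000 range has been used: income = $196,600 + $30,000 × 3,652/9,960 = $207,600.

$207,600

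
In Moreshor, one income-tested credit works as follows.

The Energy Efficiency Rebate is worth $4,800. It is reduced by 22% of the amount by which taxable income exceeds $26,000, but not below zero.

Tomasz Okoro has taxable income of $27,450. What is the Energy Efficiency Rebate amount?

Energy Efficiency Rebate: 22% of the $1,450 excess over $26,000 is $319; credit = $4,800 − $319 = $4,481.

$4,481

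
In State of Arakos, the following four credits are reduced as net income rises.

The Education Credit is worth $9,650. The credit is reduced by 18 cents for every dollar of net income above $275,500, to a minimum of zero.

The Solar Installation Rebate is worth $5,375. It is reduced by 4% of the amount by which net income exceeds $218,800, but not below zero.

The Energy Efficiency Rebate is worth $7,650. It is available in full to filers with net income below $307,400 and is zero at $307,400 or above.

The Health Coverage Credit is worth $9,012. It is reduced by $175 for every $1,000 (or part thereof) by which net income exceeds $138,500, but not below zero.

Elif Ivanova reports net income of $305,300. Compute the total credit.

Education Credit: 18% of the $29,800 excess over $275,500 is $5,364; credit = $9,650 − $5,364 = $4,286.
Solar Installation Rebate: 4% of the $86,500 excess over $218,800 is $3,460; credit = $5,375 − $3,460 = $1,915.
Energy Efficiency Rebate: $305,300 is below the $307,400 cutoff, so the full $7,650 applies.
Health Coverage Credit: income exceeds $138,500 by $166,800 → 167 increments × $175 = $29,225 ≥ base, so the credit is $0.
Total: $4,286 + $1,915 + $7,650 + $0 = $13,851.

$13,851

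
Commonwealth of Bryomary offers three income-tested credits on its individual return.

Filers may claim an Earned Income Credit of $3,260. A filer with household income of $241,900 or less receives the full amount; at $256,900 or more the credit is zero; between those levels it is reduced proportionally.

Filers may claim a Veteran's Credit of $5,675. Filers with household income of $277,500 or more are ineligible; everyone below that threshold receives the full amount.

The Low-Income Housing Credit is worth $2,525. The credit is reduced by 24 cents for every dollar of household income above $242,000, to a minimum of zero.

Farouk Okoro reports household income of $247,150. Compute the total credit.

Earned Income Credit: $247,150 is $5,250 into a $15,000 phase-out range, leaving 9,750/15,000 of the credit: $3,260 × 9,750/15,000 = $2,119.
Veteran's Credit: $247,150 is below the $277,500 cutoff, so the full $5,675 applies.
Low-Income Housing Credit: 24% of the $5,150 excess over $242,000 is $1,236; credit = $2,525 − $1,236 = $1,289.
Total: $2,119 + $5,675 + $1,289 = $9,083.

$9,083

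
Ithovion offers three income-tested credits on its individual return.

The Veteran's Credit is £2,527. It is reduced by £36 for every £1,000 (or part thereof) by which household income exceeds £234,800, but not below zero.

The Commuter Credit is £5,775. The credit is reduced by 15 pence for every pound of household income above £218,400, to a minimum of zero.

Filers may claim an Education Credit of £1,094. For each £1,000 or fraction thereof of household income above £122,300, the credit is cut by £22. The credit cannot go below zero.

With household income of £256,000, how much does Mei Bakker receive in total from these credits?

£1,870

Veteran's Credit: income exceeds £234,800 by £21,200, which is 22 full-or-partial £1,000 increments; reduction = 22 × £36 = £792, leaving £1,735.
Commuter Credit: 15% of the £37,600 excess over £218,400 is £5,640; credit = £5,775 − £5,640 = £135.
Education Credit: income exceeds £122,300 by £133,700 → 134 increments × £22 = £2,948 ≥ base, so the credit is £0.
Total: £1,735 + £135 + £0 = £1,870.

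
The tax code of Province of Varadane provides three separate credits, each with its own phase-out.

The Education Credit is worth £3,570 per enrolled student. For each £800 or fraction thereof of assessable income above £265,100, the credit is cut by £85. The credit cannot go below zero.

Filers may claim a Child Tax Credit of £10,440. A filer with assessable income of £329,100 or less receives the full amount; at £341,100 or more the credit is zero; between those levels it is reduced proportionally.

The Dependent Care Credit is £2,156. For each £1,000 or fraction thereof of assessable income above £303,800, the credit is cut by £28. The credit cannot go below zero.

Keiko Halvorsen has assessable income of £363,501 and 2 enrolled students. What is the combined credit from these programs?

Education Credit: base = 2 × £3,570 = £7,140. income exceeds £265,100 by £98,401 → 124 increments × £85 = £10,540 ≥ base, so the credit is £0.
Child Tax Credit: £363,501 is at or above £341,100, so the credit is £0.
Dependent Care Credit: income exceeds £303,800 by £59,701, which is 60 full-or-partial £1,000 increments; reduction = 60 × £28 = £1,680, leaving £476.
Total: £0 + £0 + £476 = £476.

£476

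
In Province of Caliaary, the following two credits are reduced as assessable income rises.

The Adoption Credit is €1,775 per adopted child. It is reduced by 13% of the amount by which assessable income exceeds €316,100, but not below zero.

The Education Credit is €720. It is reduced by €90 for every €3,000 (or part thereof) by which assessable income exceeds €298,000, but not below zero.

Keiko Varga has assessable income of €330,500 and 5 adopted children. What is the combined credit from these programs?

€7,003

Adoption Credit: base = 5 × €1,775 = €8,875. 13% of the €14,400 excess over €316,100 is €1,872; credit = €8,875 − €1,872 = €7,003.
Education Credit: income exceeds €298,000 by €32,500 → 11 increments × €90 = €990 ≥ base, so the credit is €0.
Total: €7,003 + €0 = €7,003.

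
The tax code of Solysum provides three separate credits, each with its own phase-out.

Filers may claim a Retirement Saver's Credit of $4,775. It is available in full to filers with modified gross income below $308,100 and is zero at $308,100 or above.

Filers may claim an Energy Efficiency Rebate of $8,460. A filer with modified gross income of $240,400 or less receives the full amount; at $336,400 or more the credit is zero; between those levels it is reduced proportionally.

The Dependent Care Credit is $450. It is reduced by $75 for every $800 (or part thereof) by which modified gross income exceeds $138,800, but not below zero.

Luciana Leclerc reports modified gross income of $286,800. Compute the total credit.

Retirement Saver's Credit: $286,800 is below the $308,100 cutoff, so the full $4,775 applies.
Energy Efficiency Rebate: $286,800 is $46,400 into a $96,000 phase-out range, leaving 49,600/96,000 of the credit: $8,460 × 49,600/96,000 = $4,371.
Dependent Care Credit: income exceeds $138,800 by $148,000 → 185 increments × $75 = $13,875 ≥ base, so the credit is $0.
Total: $4,775 + $4,371 + $0 = $9,146.

$9,146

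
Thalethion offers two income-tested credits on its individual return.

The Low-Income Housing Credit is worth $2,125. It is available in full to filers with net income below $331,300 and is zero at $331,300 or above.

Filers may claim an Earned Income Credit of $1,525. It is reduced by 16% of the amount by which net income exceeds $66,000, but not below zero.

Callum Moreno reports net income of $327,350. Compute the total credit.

$2,125

Low-Income Housing Credit: $327,350 is below the $331,300 cutoff, so the full $2,125 applies.
Earned Income Credit: 16% of the $261,350 excess over $66,000 is $41,816 ≥ base, so the credit is $0.
Total: $2,125 + $0 = $2,125.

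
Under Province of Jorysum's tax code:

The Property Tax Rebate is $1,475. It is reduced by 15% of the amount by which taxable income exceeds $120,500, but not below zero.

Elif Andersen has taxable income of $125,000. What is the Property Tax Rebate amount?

Property Tax Rebate: 15% of the $4,500 excess over $120,500 is $675; credit = $1,475 − $675 = $800.

$800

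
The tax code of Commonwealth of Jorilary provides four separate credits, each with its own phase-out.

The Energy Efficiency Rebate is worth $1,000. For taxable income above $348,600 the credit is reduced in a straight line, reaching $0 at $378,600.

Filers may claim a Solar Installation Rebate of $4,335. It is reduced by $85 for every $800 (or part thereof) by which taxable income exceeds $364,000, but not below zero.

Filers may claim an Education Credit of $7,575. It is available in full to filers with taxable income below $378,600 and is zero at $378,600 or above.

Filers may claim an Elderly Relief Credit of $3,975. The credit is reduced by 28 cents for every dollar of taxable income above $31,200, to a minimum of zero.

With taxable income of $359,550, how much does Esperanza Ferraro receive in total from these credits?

Energy Efficiency Rebate: $359,550 is $10,950 into a $30,000 phase-out range, leaving 19,050/30,000 of the credit: $1,000 × 19,050/30,000 = $635.
Solar Installation Rebate: $359,550 is at or below the $364,000 threshold, so the full $4,335 applies.
Education Credit: $359,550 is below the $378,600 cutoff, so the full $7,575 applies.
Elderly Relief Credit: 28% of the $328,350 excess over $31,200 is $91,938 ≥ base, so the credit is $0.
Total: $635 + $4,335 + $7,575 + $0 = $12,545.

$12,545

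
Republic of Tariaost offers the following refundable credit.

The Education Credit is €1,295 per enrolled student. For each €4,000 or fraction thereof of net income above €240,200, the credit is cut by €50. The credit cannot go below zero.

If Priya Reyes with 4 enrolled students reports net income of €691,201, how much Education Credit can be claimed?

Education Credit: base = 4 × €1,295 = €5,180. income exceeds €240,200 by €451,001 → 113 increments × €50 = €5,650 ≥ base, so the credit is €0.

€0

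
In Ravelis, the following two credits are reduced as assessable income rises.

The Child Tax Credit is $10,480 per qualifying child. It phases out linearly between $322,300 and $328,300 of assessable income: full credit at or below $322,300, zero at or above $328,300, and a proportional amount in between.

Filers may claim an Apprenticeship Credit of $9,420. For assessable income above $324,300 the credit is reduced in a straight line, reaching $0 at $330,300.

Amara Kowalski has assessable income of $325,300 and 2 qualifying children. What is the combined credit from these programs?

Child Tax Credit: base = 2 × $10,480 = $20,960. $325,300 is $3,000 into a $6,000 phase-out range, leaving 3,000/6,000 of the credit: $20,960 × 3,000/6,000 = $10,480.
Apprenticeship Credit: $325,300 is $1,000 into a $6,000 phase-out range, leaving 5,000/6,000 of the credit: $9,420 × 5,000/6,000 = $7,850.
Total: $10,480 + $7,850 = $18,330.

$18,330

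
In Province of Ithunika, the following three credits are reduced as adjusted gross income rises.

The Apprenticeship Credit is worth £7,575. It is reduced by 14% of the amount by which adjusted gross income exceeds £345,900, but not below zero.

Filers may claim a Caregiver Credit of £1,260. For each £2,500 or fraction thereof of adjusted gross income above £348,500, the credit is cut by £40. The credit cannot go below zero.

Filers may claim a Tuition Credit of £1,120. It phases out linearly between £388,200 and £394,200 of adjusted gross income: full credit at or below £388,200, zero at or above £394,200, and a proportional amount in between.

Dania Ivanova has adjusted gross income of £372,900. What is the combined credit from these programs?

£5,775

Apprenticeship Credit: 14% of the £27,000 excess over £345,900 is £3,780; credit = £7,575 − £3,780 = £3,795.
Caregiver Credit: income exceeds £348,500 by £24,400, which is 10 full-or-partial £2,500 increments; reduction = 10 × £40 = £400, leaving £860.
Tuition Credit: £372,900 is at or below the £388,200 threshold, so the full £1,120 applies.
Total: £3,795 + £860 + £1,120 = £5,775.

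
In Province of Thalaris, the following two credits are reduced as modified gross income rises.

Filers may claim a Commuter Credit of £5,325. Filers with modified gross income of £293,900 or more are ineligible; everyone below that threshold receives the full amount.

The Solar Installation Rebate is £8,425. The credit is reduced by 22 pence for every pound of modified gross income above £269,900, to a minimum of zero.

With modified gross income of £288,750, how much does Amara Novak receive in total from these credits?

Commuter Credit: £288,750 is below the £293,900 cutoff, so the full £5,325 applies.
Solar Installation Rebate: 22% of the £18,850 excess over £269,900 is £4,147; credit = £8,425 − £4,147 = £4,278.
Total: £5,325 + £4,278 = £9,603.

£9,603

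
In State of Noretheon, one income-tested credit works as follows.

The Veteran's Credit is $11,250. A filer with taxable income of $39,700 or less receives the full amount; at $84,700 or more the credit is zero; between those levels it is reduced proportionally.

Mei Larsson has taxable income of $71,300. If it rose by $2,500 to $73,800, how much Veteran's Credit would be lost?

At $71,300 — $71,300 is $31,600 into a $45,000 phase-out range, leaving 13,400/45,000 of the credit: $11,250 × 13,400/45,000 = $3,350.
At $73,800 — $73,800 is $34,100 into a $45,000 phase-out range, leaving 10,900/45,000 of the credit: $11,250 × 10,900/45,000 = $2,725.
Lost: $3,350 − $2,725 = $625.

$625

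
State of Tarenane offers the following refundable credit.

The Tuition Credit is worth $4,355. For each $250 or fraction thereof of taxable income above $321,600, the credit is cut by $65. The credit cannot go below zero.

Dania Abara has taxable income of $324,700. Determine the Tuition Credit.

$3,510

Tuition Credit: income exceeds $321,600 by $3,100, which is 13 full-or-partial $250 increments; reduction = 13 × $65 = $845, leaving $3,510.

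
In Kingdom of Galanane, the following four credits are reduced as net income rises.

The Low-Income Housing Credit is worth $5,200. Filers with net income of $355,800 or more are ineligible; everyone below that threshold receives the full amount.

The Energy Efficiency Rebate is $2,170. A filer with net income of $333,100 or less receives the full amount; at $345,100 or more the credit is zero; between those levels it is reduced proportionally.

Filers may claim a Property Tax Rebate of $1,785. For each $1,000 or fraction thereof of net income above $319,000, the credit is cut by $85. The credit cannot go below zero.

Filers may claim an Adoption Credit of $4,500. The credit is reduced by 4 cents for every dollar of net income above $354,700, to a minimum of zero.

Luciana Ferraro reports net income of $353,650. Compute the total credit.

Low-Income Housing Credit: $353,650 is below the $355,800 cutoff, so the full $5,200 applies.
Energy Efficiency Rebate: $353,650 is at or above $345,100, so the credit is $0.
Property Tax Rebate: income exceeds $319,000 by $34,650 → 35 increments × $85 = $2,975 ≥ base, so the credit is $0.
Adoption Credit: $353,650 is at or below the $354,700 threshold, so the full $4,500 applies.
Total: $5,200 + $0 + $0 + $4,500 = $9,700.

$9,700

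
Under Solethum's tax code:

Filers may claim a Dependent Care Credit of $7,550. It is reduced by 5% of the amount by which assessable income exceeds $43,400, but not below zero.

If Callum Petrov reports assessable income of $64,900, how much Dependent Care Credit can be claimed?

Dependent Care Credit: 5% of the $21,500 excess over $43,400 is $1,075; credit = $7,550 − $1,075 = $6,475.

$6,475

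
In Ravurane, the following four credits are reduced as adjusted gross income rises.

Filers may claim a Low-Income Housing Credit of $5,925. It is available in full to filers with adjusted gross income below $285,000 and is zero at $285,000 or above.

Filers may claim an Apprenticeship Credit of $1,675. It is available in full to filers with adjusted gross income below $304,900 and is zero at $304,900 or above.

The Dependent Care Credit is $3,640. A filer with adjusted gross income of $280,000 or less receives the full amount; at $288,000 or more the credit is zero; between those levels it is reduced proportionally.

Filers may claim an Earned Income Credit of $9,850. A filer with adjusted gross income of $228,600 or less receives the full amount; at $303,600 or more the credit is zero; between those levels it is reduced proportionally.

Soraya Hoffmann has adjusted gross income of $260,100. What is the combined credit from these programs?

$16,953

Low-Income Housing Credit: $260,100 is below the $285,000 cutoff, so the full $5,925 applies.
Apprenticeship Credit: $260,100 is below the $304,900 cutoff, so the full $1,675 applies.
Dependent Care Credit: $260,100 is at or below the $280,000 threshold, so the full $3,640 applies.
Earned Income Credit: $260,100 is $31,500 into a $75,000 phase-out range, leaving 43,500/75,000 of the credit: $9,850 × 43,500/75,000 = $5,713.
Total: $5,925 + $1,675 + $3,640 + $5,713 = $16,953.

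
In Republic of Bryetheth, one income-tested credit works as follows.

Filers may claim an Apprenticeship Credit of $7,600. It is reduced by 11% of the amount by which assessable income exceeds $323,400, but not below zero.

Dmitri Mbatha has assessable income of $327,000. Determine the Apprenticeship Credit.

Apprenticeship Credit: 11% of the $3,600 excess over $323,400 is $396; credit = $7,600 − $396 = $7,204.

$7,204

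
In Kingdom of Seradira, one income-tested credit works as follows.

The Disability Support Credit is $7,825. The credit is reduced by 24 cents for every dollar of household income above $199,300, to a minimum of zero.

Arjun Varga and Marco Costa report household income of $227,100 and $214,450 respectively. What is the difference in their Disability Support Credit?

Arjun ($227,100): Disability Support Credit: 24% of the $27,800 excess over $199,300 is $6,672; credit = $7,825 − $6,672 = $1,153.
Marco ($214,450): Disability Support Credit: 24% of the $15,150 excess over $199,300 is $3,636; credit = $7,825 − $3,636 = $4,189.
Difference: |$1,153 − $4,189| = $3,036.

$3,036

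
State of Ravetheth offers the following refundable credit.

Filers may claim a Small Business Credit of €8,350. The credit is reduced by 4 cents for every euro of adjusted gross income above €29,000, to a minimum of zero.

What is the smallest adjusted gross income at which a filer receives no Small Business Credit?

€237,750

The credit falls by 4% of each euro above €29,000, so it reaches zero when the excess is €8,350 / 4% = €208,750: income = €29,000 + €208,750 = €237,750.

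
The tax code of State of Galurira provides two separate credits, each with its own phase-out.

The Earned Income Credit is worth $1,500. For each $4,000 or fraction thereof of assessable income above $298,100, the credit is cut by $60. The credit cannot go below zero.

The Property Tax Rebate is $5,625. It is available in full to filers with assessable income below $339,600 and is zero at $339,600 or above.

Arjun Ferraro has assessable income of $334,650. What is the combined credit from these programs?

Earned Income Credit: income exceeds $298,100 by $36,550, which is 10 full-or-partial $4,000 increments; reduction = 10 × $60 = $600, leaving $900.
Property Tax Rebate: $334,650 is below the $339,600 cutoff, so the full $5,625 applies.
Total: $900 + $5,625 = $6,525.

$6,525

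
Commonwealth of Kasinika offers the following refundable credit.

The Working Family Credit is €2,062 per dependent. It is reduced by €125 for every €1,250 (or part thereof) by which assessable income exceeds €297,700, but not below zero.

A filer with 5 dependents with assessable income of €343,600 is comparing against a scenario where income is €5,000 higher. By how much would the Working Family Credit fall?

At €343,600 — base = 5 × €2,062 = €10,310. income exceeds €297,700 by €45,900, which is 37 full-or-partial €1,250 increments; reduction = 37 × €125 = €4,625, leaving €5,685.
At €348,600 — base = 5 × €2,062 = €10,310. income exceeds €297,700 by €50,900, which is 41 full-or-partial €1,250 increments; reduction = 41 × €125 = €5,125, leaving €5,185.
Lost: €5,685 − €5,185 = €500.

€500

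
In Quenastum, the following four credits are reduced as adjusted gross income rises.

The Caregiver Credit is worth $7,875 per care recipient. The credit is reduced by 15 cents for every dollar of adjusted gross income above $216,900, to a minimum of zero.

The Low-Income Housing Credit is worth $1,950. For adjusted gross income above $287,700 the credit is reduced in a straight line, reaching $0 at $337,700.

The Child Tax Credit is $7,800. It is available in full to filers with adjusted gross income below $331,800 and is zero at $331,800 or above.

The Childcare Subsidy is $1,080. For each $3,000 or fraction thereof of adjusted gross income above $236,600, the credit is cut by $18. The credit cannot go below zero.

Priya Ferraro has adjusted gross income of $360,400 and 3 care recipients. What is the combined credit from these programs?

$2,424

Caregiver Credit: base = 3 × $7,875 = $23,625. 15% of the $143,500 excess over $216,900 is $21,525; credit = $23,625 − $21,525 = $2,100.
Low-Income Housing Credit: $360,400 is at or above $337,700, so the credit is $0.
Child Tax Credit: $360,400 meets or exceeds the $331,800 cutoff, so the credit is $0.
Childcare Subsidy: income exceeds $236,600 by $123,800, which is 42 full-or-partial $3,000 increments; reduction = 42 × $18 = $756, leaving $324.
Total: $2,100 + $0 + $0 + $324 = $2,424.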